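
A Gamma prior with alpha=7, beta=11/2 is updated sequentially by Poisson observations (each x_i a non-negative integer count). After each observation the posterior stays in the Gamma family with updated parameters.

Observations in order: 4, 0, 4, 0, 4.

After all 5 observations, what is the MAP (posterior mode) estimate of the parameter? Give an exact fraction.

obs 1: x=4 → posterior Gamma(11, 13/2)
obs 2: x=0 → posterior Gamma(11, 15/2)
obs 3: x=4 → posterior Gamma(15, 17/2)
obs 4: x=0 → posterior Gamma(15, 19/2)
obs 5: x=4 → posterior Gamma(19, 21/2)

12/7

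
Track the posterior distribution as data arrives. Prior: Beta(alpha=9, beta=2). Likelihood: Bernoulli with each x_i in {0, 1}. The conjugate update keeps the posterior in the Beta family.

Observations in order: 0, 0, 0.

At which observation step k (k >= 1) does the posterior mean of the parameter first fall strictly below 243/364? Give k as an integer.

obs 1: x=0 → posterior Beta(9, 3)
obs 2: x=0 → posterior Beta(9, 4)
obs 3: x=0 → posterior Beta(9, 5)

k = 3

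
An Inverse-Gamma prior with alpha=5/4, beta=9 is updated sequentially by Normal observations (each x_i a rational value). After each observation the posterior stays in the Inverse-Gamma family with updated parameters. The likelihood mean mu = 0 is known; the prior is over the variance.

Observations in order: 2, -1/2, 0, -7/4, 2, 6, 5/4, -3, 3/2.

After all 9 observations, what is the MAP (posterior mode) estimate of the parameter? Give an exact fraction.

625/108

obs 1: x=2 → posterior Inverse-Gamma(7/4, 11)
obs 2: x=-1/2 → posterior Inverse-Gamma(9/4, 89/8)
obs 3: x=0 → posterior Inverse-Gamma(11/4, 89/8)
obs 4: x=-7/4 → posterior Inverse-Gamma(13/4, 405/32)
obs 5: x=2 → posterior Inverse-Gamma(15/4, 469/32)
obs 6: x=6 → posterior Inverse-Gamma(17/4, 1045/32)
obs 7: x=5/4 → posterior Inverse-Gamma(19/4, 535/16)
obs 8: x=-3 → posterior Inverse-Gamma(21/4, 607/16)
obs 9: x=3/2 → posterior Inverse-Gamma(23/4, 625/16)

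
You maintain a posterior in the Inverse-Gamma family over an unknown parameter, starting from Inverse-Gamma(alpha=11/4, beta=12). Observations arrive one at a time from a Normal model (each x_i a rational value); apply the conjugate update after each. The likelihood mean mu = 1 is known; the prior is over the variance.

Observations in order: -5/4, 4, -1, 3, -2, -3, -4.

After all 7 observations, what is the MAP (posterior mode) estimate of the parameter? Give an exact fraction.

obs 1: x=-5/4 → posterior Inverse-Gamma(13/4, 465/32)
obs 2: x=4 → posterior Inverse-Gamma(15/4, 609/32)
obs 3: x=-1 → posterior Inverse-Gamma(17/4, 673/32)
obs 4: x=3 → posterior Inverse-Gamma(19/4, 737/32)
obs 5: x=-2 → posterior Inverse-Gamma(21/4, 881/32)
obs 6: x=-3 → posterior Inverse-Gamma(23/4, 1137/32)
obs 7: x=-4 → posterior Inverse-Gamma(25/4, 1537/32)

53/8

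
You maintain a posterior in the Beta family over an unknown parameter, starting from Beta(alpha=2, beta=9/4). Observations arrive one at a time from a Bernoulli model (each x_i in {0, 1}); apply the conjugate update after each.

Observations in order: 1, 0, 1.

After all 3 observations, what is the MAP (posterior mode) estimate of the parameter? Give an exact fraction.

4/7

obs 1: x=1 → posterior Beta(3, 9/4)
obs 2: x=0 → posterior Beta(3, 13/4)
obs 3: x=1 → posterior Beta(4, 13/4)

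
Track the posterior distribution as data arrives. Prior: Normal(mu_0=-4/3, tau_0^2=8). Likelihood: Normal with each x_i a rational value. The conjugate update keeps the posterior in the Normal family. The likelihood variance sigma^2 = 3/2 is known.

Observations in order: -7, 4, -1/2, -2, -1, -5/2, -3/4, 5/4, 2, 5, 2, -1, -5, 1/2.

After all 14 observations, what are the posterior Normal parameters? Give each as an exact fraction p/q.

mu_0=-84/227, tau_0^2=24/227

obs 1: x=-7 → posterior Normal(-116/19, 24/19)
obs 2: x=4 → posterior Normal(-52/35, 24/35)
obs 3: x=-1/2 → posterior Normal(-20/17, 8/17)
obs 4: x=-2 → posterior Normal(-92/67, 24/67)
obs 5: x=-1 → posterior Normal(-108/83, 24/83)
obs 6: x=-5/2 → posterior Normal(-148/99, 8/33)
obs 7: x=-3/4 → posterior Normal(-32/23, 24/115)
obs 8: x=5/4 → posterior Normal(-140/131, 24/131)
obs 9: x=2 → posterior Normal(-36/49, 8/49)
obs 10: x=5 → posterior Normal(-28/163, 24/163)
obs 11: x=2 → posterior Normal(4/179, 24/179)
obs 12: x=-1 → posterior Normal(-4/65, 8/65)
obs 13: x=-5 → posterior Normal(-92/211, 24/211)
obs 14: x=1/2 → posterior Normal(-84/227, 24/227)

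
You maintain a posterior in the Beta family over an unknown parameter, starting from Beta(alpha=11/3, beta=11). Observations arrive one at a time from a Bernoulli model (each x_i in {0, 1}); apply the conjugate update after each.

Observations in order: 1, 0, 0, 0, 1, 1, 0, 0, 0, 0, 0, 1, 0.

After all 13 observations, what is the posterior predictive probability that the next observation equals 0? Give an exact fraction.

obs 1: x=1 → posterior Beta(14/3, 11)
obs 2: x=0 → posterior Beta(14/3, 12)
obs 3: x=0 → posterior Beta(14/3, 13)
obs 4: x=0 → posterior Beta(14/3, 14)
obs 5: x=1 → posterior Beta(17/3, 14)
obs 6: x=1 → posterior Beta(20/3, 14)
obs 7: x=0 → posterior Beta(20/3, 15)
obs 8: x=0 → posterior Beta(20/3, 16)
obs 9: x=0 → posterior Beta(20/3, 17)
obs 10: x=0 → posterior Beta(20/3, 18)
obs 11: x=0 → posterior Beta(20/3, 19)
obs 12: x=1 → posterior Beta(23/3, 19)
obs 13: x=0 → posterior Beta(23/3, 20)

60/83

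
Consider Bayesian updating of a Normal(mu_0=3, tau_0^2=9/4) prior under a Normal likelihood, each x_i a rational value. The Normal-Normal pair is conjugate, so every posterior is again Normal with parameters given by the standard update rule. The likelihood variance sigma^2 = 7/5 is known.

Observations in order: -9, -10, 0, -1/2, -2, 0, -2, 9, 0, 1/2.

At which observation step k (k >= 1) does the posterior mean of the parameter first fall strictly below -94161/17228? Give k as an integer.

k = 2

obs 1: x=-9 → posterior Normal(-321/73, 63/73)
obs 2: x=-10 → posterior Normal(-771/118, 63/118)
obs 3: x=0 → posterior Normal(-771/163, 63/163)
obs 4: x=-1/2 → posterior Normal(-1587/416, 63/208)
obs 5: x=-2 → posterior Normal(-1767/506, 63/253)
obs 6: x=0 → posterior Normal(-1767/596, 63/298)
obs 7: x=-2 → posterior Normal(-1947/686, 9/49)
obs 8: x=9 → posterior Normal(-1137/776, 63/388)
obs 9: x=0 → posterior Normal(-1137/866, 63/433)
obs 10: x=1/2 → posterior Normal(-273/239, 63/478)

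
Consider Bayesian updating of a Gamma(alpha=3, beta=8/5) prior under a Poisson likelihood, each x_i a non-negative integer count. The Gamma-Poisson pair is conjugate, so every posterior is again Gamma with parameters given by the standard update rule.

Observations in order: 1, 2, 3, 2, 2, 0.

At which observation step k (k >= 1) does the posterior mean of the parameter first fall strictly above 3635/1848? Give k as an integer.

obs 1: x=1 → posterior Gamma(4, 13/5)
obs 2: x=2 → posterior Gamma(6, 18/5)
obs 3: x=3 → posterior Gamma(9, 23/5)
obs 4: x=2 → posterior Gamma(11, 28/5)
obs 5: x=2 → posterior Gamma(13, 33/5)
obs 6: x=0 → posterior Gamma(13, 38/5)

k = 5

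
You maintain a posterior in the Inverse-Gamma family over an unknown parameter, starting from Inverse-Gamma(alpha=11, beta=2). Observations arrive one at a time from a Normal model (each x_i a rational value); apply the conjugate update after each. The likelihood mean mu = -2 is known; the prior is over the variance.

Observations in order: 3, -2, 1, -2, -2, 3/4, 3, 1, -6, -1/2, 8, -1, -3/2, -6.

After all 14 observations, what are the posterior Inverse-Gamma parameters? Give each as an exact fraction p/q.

obs 1: x=3 → posterior Inverse-Gamma(23/2, 29/2)
obs 2: x=-2 → posterior Inverse-Gamma(12, 29/2)
obs 3: x=1 → posterior Inverse-Gamma(25/2, 19)
obs 4: x=-2 → posterior Inverse-Gamma(13, 19)
obs 5: x=-2 → posterior Inverse-Gamma(27/2, 19)
obs 6: x=3/4 → posterior Inverse-Gamma(14, 729/32)
obs 7: x=3 → posterior Inverse-Gamma(29/2, 1129/32)
obs 8: x=1 → posterior Inverse-Gamma(15, 1273/32)
obs 9: x=-6 → posterior Inverse-Gamma(31/2, 1529/32)
obs 10: x=-1/2 → posterior Inverse-Gamma(16, 1565/32)
obs 11: x=8 → posterior Inverse-Gamma(33/2, 3165/32)
obs 12: x=-1 → posterior Inverse-Gamma(17, 3181/32)
obs 13: x=-3/2 → posterior Inverse-Gamma(35/2, 3185/32)
obs 14: x=-6 → posterior Inverse-Gamma(18, 3441/32)

alpha=18, beta=3441/32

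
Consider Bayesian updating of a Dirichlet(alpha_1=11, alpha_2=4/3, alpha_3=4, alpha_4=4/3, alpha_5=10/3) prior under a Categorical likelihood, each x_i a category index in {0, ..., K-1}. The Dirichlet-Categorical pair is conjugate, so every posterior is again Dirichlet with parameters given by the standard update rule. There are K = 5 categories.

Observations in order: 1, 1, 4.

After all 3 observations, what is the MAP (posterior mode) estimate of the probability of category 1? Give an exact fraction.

obs 1: x=1 → posterior Dirichlet(11, 7/3, 4, 4/3, 10/3)
obs 2: x=1 → posterior Dirichlet(11, 10/3, 4, 4/3, 10/3)
obs 3: x=4 → posterior Dirichlet(11, 10/3, 4, 4/3, 13/3)

7/57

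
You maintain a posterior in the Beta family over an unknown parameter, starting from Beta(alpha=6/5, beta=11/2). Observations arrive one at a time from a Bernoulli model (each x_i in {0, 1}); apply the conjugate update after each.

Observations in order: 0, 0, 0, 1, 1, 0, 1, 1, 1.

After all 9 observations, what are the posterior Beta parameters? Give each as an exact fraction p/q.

obs 1: x=0 → posterior Beta(6/5, 13/2)
obs 2: x=0 → posterior Beta(6/5, 15/2)
obs 3: x=0 → posterior Beta(6/5, 17/2)
obs 4: x=1 → posterior Beta(11/5, 17/2)
obs 5: x=1 → posterior Beta(16/5, 17/2)
obs 6: x=0 → posterior Beta(16/5, 19/2)
obs 7: x=1 → posterior Beta(21/5, 19/2)
obs 8: x=1 → posterior Beta(26/5, 19/2)
obs 9: x=1 → posterior Beta(31/5, 19/2)

alpha=31/5, beta=19/2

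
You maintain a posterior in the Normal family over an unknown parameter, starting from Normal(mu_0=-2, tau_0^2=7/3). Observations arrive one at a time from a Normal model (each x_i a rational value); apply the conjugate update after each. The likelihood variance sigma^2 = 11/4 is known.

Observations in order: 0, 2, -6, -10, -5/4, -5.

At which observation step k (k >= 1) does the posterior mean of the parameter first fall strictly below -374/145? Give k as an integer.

k = 4

obs 1: x=0 → posterior Normal(-66/61, 77/61)
obs 2: x=2 → posterior Normal(-10/89, 77/89)
obs 3: x=-6 → posterior Normal(-178/117, 77/117)
obs 4: x=-10 → posterior Normal(-458/145, 77/145)
obs 5: x=-5/4 → posterior Normal(-493/173, 77/173)
obs 6: x=-5 → posterior Normal(-211/67, 77/201)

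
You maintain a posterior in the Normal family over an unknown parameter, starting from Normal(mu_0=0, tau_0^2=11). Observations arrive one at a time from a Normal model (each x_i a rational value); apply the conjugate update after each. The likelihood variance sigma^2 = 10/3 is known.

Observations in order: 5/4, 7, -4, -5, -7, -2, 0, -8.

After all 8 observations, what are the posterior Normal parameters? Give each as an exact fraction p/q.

mu_0=-2343/1096, tau_0^2=55/137

obs 1: x=5/4 → posterior Normal(165/172, 110/43)
obs 2: x=7 → posterior Normal(1089/304, 55/38)
obs 3: x=-4 → posterior Normal(561/436, 110/109)
obs 4: x=-5 → posterior Normal(-99/568, 55/71)
obs 5: x=-7 → posterior Normal(-1023/700, 22/35)
obs 6: x=-2 → posterior Normal(-99/64, 55/104)
obs 7: x=0 → posterior Normal(-1287/964, 110/241)
obs 8: x=-8 → posterior Normal(-2343/1096, 55/137)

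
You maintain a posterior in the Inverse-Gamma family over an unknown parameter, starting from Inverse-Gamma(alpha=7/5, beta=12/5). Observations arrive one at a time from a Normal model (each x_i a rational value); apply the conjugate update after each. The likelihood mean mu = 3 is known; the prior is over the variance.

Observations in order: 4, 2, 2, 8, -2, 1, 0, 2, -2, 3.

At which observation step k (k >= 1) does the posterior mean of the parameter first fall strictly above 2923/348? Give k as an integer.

obs 1: x=4 → posterior Inverse-Gamma(19/10, 29/10)
obs 2: x=2 → posterior Inverse-Gamma(12/5, 17/5)
obs 3: x=2 → posterior Inverse-Gamma(29/10, 39/10)
obs 4: x=8 → posterior Inverse-Gamma(17/5, 82/5)
obs 5: x=-2 → posterior Inverse-Gamma(39/10, 289/10)
obs 6: x=1 → posterior Inverse-Gamma(22/5, 309/10)
obs 7: x=0 → posterior Inverse-Gamma(49/10, 177/5)
obs 8: x=2 → posterior Inverse-Gamma(27/5, 359/10)
obs 9: x=-2 → posterior Inverse-Gamma(59/10, 242/5)
obs 10: x=3 → posterior Inverse-Gamma(32/5, 242/5)

k = 5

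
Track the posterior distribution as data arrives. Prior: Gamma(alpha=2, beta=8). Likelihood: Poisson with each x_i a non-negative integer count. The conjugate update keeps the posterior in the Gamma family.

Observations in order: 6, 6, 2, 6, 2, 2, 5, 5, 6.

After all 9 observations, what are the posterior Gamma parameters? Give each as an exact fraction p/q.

alpha=42, beta=17

obs 1: x=6 → posterior Gamma(8, 9)
obs 2: x=6 → posterior Gamma(14, 10)
obs 3: x=2 → posterior Gamma(16, 11)
obs 4: x=6 → posterior Gamma(22, 12)
obs 5: x=2 → posterior Gamma(24, 13)
obs 6: x=2 → posterior Gamma(26, 14)
obs 7: x=5 → posterior Gamma(31, 15)
obs 8: x=5 → posterior Gamma(36, 16)
obs 9: x=6 → posterior Gamma(42, 17)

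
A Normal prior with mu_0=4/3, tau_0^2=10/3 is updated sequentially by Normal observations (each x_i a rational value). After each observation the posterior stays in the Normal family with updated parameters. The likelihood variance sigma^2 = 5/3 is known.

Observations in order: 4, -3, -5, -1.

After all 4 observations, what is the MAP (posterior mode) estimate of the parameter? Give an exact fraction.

obs 1: x=4 → posterior Normal(28/9, 10/9)
obs 2: x=-3 → posterior Normal(2/3, 2/3)
obs 3: x=-5 → posterior Normal(-20/21, 10/21)
obs 4: x=-1 → posterior Normal(-26/27, 10/27)

-26/27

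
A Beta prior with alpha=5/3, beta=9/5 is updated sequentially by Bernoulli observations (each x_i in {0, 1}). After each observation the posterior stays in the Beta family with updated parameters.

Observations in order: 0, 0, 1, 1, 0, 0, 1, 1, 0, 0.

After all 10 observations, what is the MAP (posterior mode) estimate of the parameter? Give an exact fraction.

obs 1: x=0 → posterior Beta(5/3, 14/5)
obs 2: x=0 → posterior Beta(5/3, 19/5)
obs 3: x=1 → posterior Beta(8/3, 19/5)
obs 4: x=1 → posterior Beta(11/3, 19/5)
obs 5: x=0 → posterior Beta(11/3, 24/5)
obs 6: x=0 → posterior Beta(11/3, 29/5)
obs 7: x=1 → posterior Beta(14/3, 29/5)
obs 8: x=1 → posterior Beta(17/3, 29/5)
obs 9: x=0 → posterior Beta(17/3, 34/5)
obs 10: x=0 → posterior Beta(17/3, 39/5)

35/86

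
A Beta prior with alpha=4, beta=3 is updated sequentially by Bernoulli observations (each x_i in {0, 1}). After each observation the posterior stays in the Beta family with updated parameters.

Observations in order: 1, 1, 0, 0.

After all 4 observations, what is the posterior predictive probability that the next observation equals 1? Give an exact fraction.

6/11

obs 1: x=1 → posterior Beta(5, 3)
obs 2: x=1 → posterior Beta(6, 3)
obs 3: x=0 → posterior Beta(6, 4)
obs 4: x=0 → posterior Beta(6, 5)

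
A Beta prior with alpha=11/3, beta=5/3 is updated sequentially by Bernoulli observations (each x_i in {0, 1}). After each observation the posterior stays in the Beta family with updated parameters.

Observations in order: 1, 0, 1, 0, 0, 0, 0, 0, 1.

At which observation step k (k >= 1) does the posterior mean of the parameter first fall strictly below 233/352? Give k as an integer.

obs 1: x=1 → posterior Beta(14/3, 5/3)
obs 2: x=0 → posterior Beta(14/3, 8/3)
obs 3: x=1 → posterior Beta(17/3, 8/3)
obs 4: x=0 → posterior Beta(17/3, 11/3)
obs 5: x=0 → posterior Beta(17/3, 14/3)
obs 6: x=0 → posterior Beta(17/3, 17/3)
obs 7: x=0 → posterior Beta(17/3, 20/3)
obs 8: x=0 → posterior Beta(17/3, 23/3)
obs 9: x=1 → posterior Beta(20/3, 23/3)

k = 2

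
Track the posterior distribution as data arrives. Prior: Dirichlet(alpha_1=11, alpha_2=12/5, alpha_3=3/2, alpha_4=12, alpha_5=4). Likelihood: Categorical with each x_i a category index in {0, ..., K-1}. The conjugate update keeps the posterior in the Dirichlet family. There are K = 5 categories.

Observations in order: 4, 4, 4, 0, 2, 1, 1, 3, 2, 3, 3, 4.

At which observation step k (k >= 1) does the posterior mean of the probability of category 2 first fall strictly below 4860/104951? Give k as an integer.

k = 2

obs 1: x=4 → posterior Dirichlet(11, 12/5, 3/2, 12, 5)
obs 2: x=4 → posterior Dirichlet(11, 12/5, 3/2, 12, 6)
obs 3: x=4 → posterior Dirichlet(11, 12/5, 3/2, 12, 7)
obs 4: x=0 → posterior Dirichlet(12, 12/5, 3/2, 12, 7)
obs 5: x=2 → posterior Dirichlet(12, 12/5, 5/2, 12, 7)
obs 6: x=1 → posterior Dirichlet(12, 17/5, 5/2, 12, 7)
obs 7: x=1 → posterior Dirichlet(12, 22/5, 5/2, 12, 7)
obs 8: x=3 → posterior Dirichlet(12, 22/5, 5/2, 13, 7)
obs 9: x=2 → posterior Dirichlet(12, 22/5, 7/2, 13, 7)
obs 10: x=3 → posterior Dirichlet(12, 22/5, 7/2, 14, 7)
obs 11: x=3 → posterior Dirichlet(12, 22/5, 7/2, 15, 7)
obs 12: x=4 → posterior Dirichlet(12, 22/5, 7/2, 15, 8)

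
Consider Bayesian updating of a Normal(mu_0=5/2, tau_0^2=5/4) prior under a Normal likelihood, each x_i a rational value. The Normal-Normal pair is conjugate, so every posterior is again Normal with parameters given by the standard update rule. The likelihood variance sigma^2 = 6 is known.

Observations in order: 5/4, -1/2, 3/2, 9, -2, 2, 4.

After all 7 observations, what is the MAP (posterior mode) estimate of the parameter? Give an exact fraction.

545/236

obs 1: x=5/4 → posterior Normal(265/116, 30/29)
obs 2: x=-1/2 → posterior Normal(15/8, 15/17)
obs 3: x=3/2 → posterior Normal(95/52, 10/13)
obs 4: x=9 → posterior Normal(465/176, 15/22)
obs 5: x=-2 → posterior Normal(425/196, 30/49)
obs 6: x=2 → posterior Normal(155/72, 5/9)
obs 7: x=4 → posterior Normal(545/236, 30/59)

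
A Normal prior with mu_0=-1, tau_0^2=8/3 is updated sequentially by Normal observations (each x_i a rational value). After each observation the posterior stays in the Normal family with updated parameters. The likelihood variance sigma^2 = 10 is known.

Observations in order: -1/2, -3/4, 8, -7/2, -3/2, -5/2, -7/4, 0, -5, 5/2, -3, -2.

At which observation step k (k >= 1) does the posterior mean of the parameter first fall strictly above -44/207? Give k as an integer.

k = 3

obs 1: x=-1/2 → posterior Normal(-17/19, 40/19)
obs 2: x=-3/4 → posterior Normal(-20/23, 40/23)
obs 3: x=8 → posterior Normal(4/9, 40/27)
obs 4: x=-7/2 → posterior Normal(-2/31, 40/31)
obs 5: x=-3/2 → posterior Normal(-8/35, 8/7)
obs 6: x=-5/2 → posterior Normal(-6/13, 40/39)
obs 7: x=-7/4 → posterior Normal(-25/43, 40/43)
obs 8: x=0 → posterior Normal(-25/47, 40/47)
obs 9: x=-5 → posterior Normal(-15/17, 40/51)
obs 10: x=5/2 → posterior Normal(-7/11, 8/11)
obs 11: x=-3 → posterior Normal(-47/59, 40/59)
obs 12: x=-2 → posterior Normal(-55/63, 40/63)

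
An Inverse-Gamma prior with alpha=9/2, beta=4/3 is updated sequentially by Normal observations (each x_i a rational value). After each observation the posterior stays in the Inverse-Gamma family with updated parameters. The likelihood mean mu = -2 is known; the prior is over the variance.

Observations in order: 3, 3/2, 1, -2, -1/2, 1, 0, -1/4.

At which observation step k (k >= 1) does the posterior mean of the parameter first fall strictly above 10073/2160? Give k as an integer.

k = 3

obs 1: x=3 → posterior Inverse-Gamma(5, 83/6)
obs 2: x=3/2 → posterior Inverse-Gamma(11/2, 479/24)
obs 3: x=1 → posterior Inverse-Gamma(6, 587/24)
obs 4: x=-2 → posterior Inverse-Gamma(13/2, 587/24)
obs 5: x=-1/2 → posterior Inverse-Gamma(7, 307/12)
obs 6: x=1 → posterior Inverse-Gamma(15/2, 361/12)
obs 7: x=0 → posterior Inverse-Gamma(8, 385/12)
obs 8: x=-1/4 → posterior Inverse-Gamma(17/2, 3227/96)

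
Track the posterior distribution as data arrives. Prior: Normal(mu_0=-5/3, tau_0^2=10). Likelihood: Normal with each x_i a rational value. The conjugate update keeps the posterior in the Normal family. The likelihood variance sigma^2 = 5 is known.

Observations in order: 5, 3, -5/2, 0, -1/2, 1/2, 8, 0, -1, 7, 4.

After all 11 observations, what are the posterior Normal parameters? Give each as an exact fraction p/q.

mu_0=136/69, tau_0^2=10/23

obs 1: x=5 → posterior Normal(25/9, 10/3)
obs 2: x=3 → posterior Normal(43/15, 2)
obs 3: x=-5/2 → posterior Normal(4/3, 10/7)
obs 4: x=0 → posterior Normal(28/27, 10/9)
obs 5: x=-1/2 → posterior Normal(25/33, 10/11)
obs 6: x=1/2 → posterior Normal(28/39, 10/13)
obs 7: x=8 → posterior Normal(76/45, 2/3)
obs 8: x=0 → posterior Normal(76/51, 10/17)
obs 9: x=-1 → posterior Normal(70/57, 10/19)
obs 10: x=7 → posterior Normal(16/9, 10/21)
obs 11: x=4 → posterior Normal(136/69, 10/23)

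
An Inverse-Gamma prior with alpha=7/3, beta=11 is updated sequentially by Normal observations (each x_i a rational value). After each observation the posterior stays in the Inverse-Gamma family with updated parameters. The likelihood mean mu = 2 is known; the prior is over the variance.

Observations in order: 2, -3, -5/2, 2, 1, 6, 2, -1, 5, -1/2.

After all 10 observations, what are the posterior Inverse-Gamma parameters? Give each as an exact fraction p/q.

obs 1: x=2 → posterior Inverse-Gamma(17/6, 11)
obs 2: x=-3 → posterior Inverse-Gamma(10/3, 47/2)
obs 3: x=-5/2 → posterior Inverse-Gamma(23/6, 269/8)
obs 4: x=2 → posterior Inverse-Gamma(13/3, 269/8)
obs 5: x=1 → posterior Inverse-Gamma(29/6, 273/8)
obs 6: x=6 → posterior Inverse-Gamma(16/3, 337/8)
obs 7: x=2 → posterior Inverse-Gamma(35/6, 337/8)
obs 8: x=-1 → posterior Inverse-Gamma(19/3, 373/8)
obs 9: x=5 → posterior Inverse-Gamma(41/6, 409/8)
obs 10: x=-1/2 → posterior Inverse-Gamma(22/3, 217/4)

alpha=22/3, beta=217/4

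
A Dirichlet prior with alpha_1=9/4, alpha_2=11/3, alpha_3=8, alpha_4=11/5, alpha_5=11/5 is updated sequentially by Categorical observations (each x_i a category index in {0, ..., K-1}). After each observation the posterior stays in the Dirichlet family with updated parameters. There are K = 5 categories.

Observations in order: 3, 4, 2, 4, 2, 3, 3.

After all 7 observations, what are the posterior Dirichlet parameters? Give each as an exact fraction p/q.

alpha_1=9/4, alpha_2=11/3, alpha_3=10, alpha_4=26/5, alpha_5=21/5

obs 1: x=3 → posterior Dirichlet(9/4, 11/3, 8, 16/5, 11/5)
obs 2: x=4 → posterior Dirichlet(9/4, 11/3, 8, 16/5, 16/5)
obs 3: x=2 → posterior Dirichlet(9/4, 11/3, 9, 16/5, 16/5)
obs 4: x=4 → posterior Dirichlet(9/4, 11/3, 9, 16/5, 21/5)
obs 5: x=2 → posterior Dirichlet(9/4, 11/3, 10, 16/5, 21/5)
obs 6: x=3 → posterior Dirichlet(9/4, 11/3, 10, 21/5, 21/5)
obs 7: x=3 → posterior Dirichlet(9/4, 11/3, 10, 26/5, 21/5)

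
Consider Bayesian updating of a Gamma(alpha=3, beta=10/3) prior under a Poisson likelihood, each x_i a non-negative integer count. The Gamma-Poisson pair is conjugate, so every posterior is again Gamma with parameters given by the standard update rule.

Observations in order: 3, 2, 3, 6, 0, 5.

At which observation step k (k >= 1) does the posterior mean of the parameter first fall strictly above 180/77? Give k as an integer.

obs 1: x=3 → posterior Gamma(6, 13/3)
obs 2: x=2 → posterior Gamma(8, 16/3)
obs 3: x=3 → posterior Gamma(11, 19/3)
obs 4: x=6 → posterior Gamma(17, 22/3)
obs 5: x=0 → posterior Gamma(17, 25/3)
obs 6: x=5 → posterior Gamma(22, 28/3)

k = 6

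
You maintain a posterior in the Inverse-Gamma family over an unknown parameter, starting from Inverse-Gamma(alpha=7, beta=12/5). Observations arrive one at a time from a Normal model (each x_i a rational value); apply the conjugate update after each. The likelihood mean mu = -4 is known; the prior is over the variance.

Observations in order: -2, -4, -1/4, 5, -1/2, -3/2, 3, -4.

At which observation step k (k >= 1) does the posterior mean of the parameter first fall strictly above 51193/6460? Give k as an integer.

k = 7

obs 1: x=-2 → posterior Inverse-Gamma(15/2, 22/5)
obs 2: x=-4 → posterior Inverse-Gamma(8, 22/5)
obs 3: x=-1/4 → posterior Inverse-Gamma(17/2, 1829/160)
obs 4: x=5 → posterior Inverse-Gamma(9, 8309/160)
obs 5: x=-1/2 → posterior Inverse-Gamma(19/2, 9289/160)
obs 6: x=-3/2 → posterior Inverse-Gamma(10, 9789/160)
obs 7: x=3 → posterior Inverse-Gamma(21/2, 13709/160)
obs 8: x=-4 → posterior Inverse-Gamma(11, 13709/160)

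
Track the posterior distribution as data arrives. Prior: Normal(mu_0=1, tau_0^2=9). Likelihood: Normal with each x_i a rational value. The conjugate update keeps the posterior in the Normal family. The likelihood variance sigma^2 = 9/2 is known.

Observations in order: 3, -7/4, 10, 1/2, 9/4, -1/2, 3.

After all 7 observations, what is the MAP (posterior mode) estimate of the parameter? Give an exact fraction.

obs 1: x=3 → posterior Normal(7/3, 3)
obs 2: x=-7/4 → posterior Normal(7/10, 9/5)
obs 3: x=10 → posterior Normal(47/14, 9/7)
obs 4: x=1/2 → posterior Normal(49/18, 1)
obs 5: x=9/4 → posterior Normal(29/11, 9/11)
obs 6: x=-1/2 → posterior Normal(28/13, 9/13)
obs 7: x=3 → posterior Normal(34/15, 3/5)

34/15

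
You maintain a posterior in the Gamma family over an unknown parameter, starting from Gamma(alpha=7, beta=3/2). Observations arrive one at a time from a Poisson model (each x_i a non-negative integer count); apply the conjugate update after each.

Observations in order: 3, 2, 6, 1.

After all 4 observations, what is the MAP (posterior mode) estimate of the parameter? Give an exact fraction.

obs 1: x=3 → posterior Gamma(10, 5/2)
obs 2: x=2 → posterior Gamma(12, 7/2)
obs 3: x=6 → posterior Gamma(18, 9/2)
obs 4: x=1 → posterior Gamma(19, 11/2)

36/11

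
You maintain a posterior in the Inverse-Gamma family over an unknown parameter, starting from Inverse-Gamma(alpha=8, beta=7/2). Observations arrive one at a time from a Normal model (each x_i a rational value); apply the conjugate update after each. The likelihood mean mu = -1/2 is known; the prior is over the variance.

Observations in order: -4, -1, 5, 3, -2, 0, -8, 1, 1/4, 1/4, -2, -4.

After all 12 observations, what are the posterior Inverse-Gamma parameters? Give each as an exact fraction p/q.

obs 1: x=-4 → posterior Inverse-Gamma(17/2, 77/8)
obs 2: x=-1 → posterior Inverse-Gamma(9, 39/4)
obs 3: x=5 → posterior Inverse-Gamma(19/2, 199/8)
obs 4: x=3 → posterior Inverse-Gamma(10, 31)
obs 5: x=-2 → posterior Inverse-Gamma(21/2, 257/8)
obs 6: x=0 → posterior Inverse-Gamma(11, 129/4)
obs 7: x=-8 → posterior Inverse-Gamma(23/2, 483/8)
obs 8: x=1 → posterior Inverse-Gamma(12, 123/2)
obs 9: x=1/4 → posterior Inverse-Gamma(25/2, 1977/32)
obs 10: x=1/4 → posterior Inverse-Gamma(13, 993/16)
obs 11: x=-2 → posterior Inverse-Gamma(27/2, 1011/16)
obs 12: x=-4 → posterior Inverse-Gamma(14, 1109/16)

alpha=14, beta=1109/16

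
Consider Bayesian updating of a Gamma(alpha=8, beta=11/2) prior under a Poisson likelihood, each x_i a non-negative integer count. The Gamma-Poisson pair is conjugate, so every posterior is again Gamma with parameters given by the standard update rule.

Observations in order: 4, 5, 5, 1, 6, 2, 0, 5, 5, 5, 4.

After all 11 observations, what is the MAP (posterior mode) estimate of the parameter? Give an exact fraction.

98/33

obs 1: x=4 → posterior Gamma(12, 13/2)
obs 2: x=5 → posterior Gamma(17, 15/2)
obs 3: x=5 → posterior Gamma(22, 17/2)
obs 4: x=1 → posterior Gamma(23, 19/2)
obs 5: x=6 → posterior Gamma(29, 21/2)
obs 6: x=2 → posterior Gamma(31, 23/2)
obs 7: x=0 → posterior Gamma(31, 25/2)
obs 8: x=5 → posterior Gamma(36, 27/2)
obs 9: x=5 → posterior Gamma(41, 29/2)
obs 10: x=5 → posterior Gamma(46, 31/2)
obs 11: x=4 → posterior Gamma(50, 33/2)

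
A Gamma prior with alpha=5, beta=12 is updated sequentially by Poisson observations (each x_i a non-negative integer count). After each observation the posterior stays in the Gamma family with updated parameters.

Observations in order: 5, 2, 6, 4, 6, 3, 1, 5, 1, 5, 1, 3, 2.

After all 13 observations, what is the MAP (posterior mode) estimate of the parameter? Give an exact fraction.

48/25

obs 1: x=5 → posterior Gamma(10, 13)
obs 2: x=2 → posterior Gamma(12, 14)
obs 3: x=6 → posterior Gamma(18, 15)
obs 4: x=4 → posterior Gamma(22, 16)
obs 5: x=6 → posterior Gamma(28, 17)
obs 6: x=3 → posterior Gamma(31, 18)
obs 7: x=1 → posterior Gamma(32, 19)
obs 8: x=5 → posterior Gamma(37, 20)
obs 9: x=1 → posterior Gamma(38, 21)
obs 10: x=5 → posterior Gamma(43, 22)
obs 11: x=1 → posterior Gamma(44, 23)
obs 12: x=3 → posterior Gamma(47, 24)
obs 13: x=2 → posterior Gamma(49, 25)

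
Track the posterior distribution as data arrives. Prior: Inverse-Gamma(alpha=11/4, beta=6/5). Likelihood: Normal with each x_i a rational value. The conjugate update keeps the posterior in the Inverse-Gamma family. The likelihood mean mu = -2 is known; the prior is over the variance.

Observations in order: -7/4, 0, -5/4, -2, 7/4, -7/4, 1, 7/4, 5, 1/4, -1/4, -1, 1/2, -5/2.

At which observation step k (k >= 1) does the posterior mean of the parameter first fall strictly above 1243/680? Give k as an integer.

k = 5

obs 1: x=-7/4 → posterior Inverse-Gamma(13/4, 197/160)
obs 2: x=0 → posterior Inverse-Gamma(15/4, 517/160)
obs 3: x=-5/4 → posterior Inverse-Gamma(17/4, 281/80)
obs 4: x=-2 → posterior Inverse-Gamma(19/4, 281/80)
obs 5: x=7/4 → posterior Inverse-Gamma(21/4, 1687/160)
obs 6: x=-7/4 → posterior Inverse-Gamma(23/4, 423/40)
obs 7: x=1 → posterior Inverse-Gamma(25/4, 603/40)
obs 8: x=7/4 → posterior Inverse-Gamma(27/4, 3537/160)
obs 9: x=5 → posterior Inverse-Gamma(29/4, 7457/160)
obs 10: x=1/4 → posterior Inverse-Gamma(31/4, 3931/80)
obs 11: x=-1/4 → posterior Inverse-Gamma(33/4, 8107/160)
obs 12: x=-1 → posterior Inverse-Gamma(35/4, 8187/160)
obs 13: x=1/2 → posterior Inverse-Gamma(37/4, 8687/160)
obs 14: x=-5/2 → posterior Inverse-Gamma(39/4, 8707/160)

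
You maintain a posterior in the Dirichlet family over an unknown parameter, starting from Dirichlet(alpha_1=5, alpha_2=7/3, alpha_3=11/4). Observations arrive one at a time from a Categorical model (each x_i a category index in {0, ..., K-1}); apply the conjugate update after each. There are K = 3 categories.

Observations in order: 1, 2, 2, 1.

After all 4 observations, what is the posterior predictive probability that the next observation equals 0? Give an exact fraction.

60/169

obs 1: x=1 → posterior Dirichlet(5, 10/3, 11/4)
obs 2: x=2 → posterior Dirichlet(5, 10/3, 15/4)
obs 3: x=2 → posterior Dirichlet(5, 10/3, 19/4)
obs 4: x=1 → posterior Dirichlet(5, 13/3, 19/4)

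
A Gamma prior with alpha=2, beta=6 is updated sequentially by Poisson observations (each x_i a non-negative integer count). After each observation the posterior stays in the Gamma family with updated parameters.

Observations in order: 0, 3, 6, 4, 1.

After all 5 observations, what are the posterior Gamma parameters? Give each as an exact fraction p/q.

obs 1: x=0 → posterior Gamma(2, 7)
obs 2: x=3 → posterior Gamma(5, 8)
obs 3: x=6 → posterior Gamma(11, 9)
obs 4: x=4 → posterior Gamma(15, 10)
obs 5: x=1 → posterior Gamma(16, 11)

alpha=16, beta=11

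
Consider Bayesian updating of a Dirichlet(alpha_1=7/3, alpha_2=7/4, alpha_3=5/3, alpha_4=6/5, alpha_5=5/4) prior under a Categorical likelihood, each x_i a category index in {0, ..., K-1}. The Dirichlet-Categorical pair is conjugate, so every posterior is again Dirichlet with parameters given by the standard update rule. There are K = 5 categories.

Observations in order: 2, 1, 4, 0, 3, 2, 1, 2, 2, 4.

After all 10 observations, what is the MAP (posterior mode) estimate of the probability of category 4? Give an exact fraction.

15/88

obs 1: x=2 → posterior Dirichlet(7/3, 7/4, 8/3, 6/5, 5/4)
obs 2: x=1 → posterior Dirichlet(7/3, 11/4, 8/3, 6/5, 5/4)
obs 3: x=4 → posterior Dirichlet(7/3, 11/4, 8/3, 6/5, 9/4)
obs 4: x=0 → posterior Dirichlet(10/3, 11/4, 8/3, 6/5, 9/4)
obs 5: x=3 → posterior Dirichlet(10/3, 11/4, 8/3, 11/5, 9/4)
obs 6: x=2 → posterior Dirichlet(10/3, 11/4, 11/3, 11/5, 9/4)
obs 7: x=1 → posterior Dirichlet(10/3, 15/4, 11/3, 11/5, 9/4)
obs 8: x=2 → posterior Dirichlet(10/3, 15/4, 14/3, 11/5, 9/4)
obs 9: x=2 → posterior Dirichlet(10/3, 15/4, 17/3, 11/5, 9/4)
obs 10: x=4 → posterior Dirichlet(10/3, 15/4, 17/3, 11/5, 13/4)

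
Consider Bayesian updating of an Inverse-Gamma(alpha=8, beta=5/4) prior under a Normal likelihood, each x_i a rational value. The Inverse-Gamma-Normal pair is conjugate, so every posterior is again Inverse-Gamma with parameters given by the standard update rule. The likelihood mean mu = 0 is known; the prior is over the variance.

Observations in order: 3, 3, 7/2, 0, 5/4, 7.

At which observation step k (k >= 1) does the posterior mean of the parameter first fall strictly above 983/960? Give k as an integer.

obs 1: x=3 → posterior Inverse-Gamma(17/2, 23/4)
obs 2: x=3 → posterior Inverse-Gamma(9, 41/4)
obs 3: x=7/2 → posterior Inverse-Gamma(19/2, 131/8)
obs 4: x=0 → posterior Inverse-Gamma(10, 131/8)
obs 5: x=5/4 → posterior Inverse-Gamma(21/2, 549/32)
obs 6: x=7 → posterior Inverse-Gamma(11, 1333/32)

k = 2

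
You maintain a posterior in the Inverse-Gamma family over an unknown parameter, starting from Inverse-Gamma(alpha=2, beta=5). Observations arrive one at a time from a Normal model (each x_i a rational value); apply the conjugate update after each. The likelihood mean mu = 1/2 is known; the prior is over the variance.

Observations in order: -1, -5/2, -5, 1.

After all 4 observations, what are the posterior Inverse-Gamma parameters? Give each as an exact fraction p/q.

alpha=4, beta=207/8

obs 1: x=-1 → posterior Inverse-Gamma(5/2, 49/8)
obs 2: x=-5/2 → posterior Inverse-Gamma(3, 85/8)
obs 3: x=-5 → posterior Inverse-Gamma(7/2, 103/4)
obs 4: x=1 → posterior Inverse-Gamma(4, 207/8)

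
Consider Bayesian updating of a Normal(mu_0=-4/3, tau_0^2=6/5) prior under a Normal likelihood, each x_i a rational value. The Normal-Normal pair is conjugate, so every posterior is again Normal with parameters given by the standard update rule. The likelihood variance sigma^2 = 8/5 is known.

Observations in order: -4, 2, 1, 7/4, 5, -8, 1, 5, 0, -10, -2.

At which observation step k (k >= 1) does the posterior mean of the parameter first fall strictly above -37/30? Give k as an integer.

obs 1: x=-4 → posterior Normal(-52/21, 24/35)
obs 2: x=2 → posterior Normal(-17/15, 12/25)
obs 3: x=1 → posterior Normal(-25/39, 24/65)
obs 4: x=7/4 → posterior Normal(-37/192, 3/10)
obs 5: x=5 → posterior Normal(143/228, 24/95)
obs 6: x=-8 → posterior Normal(-145/264, 12/55)
obs 7: x=1 → posterior Normal(-109/300, 24/125)
obs 8: x=5 → posterior Normal(71/336, 6/35)
obs 9: x=0 → posterior Normal(71/372, 24/155)
obs 10: x=-10 → posterior Normal(-17/24, 12/85)
obs 11: x=-2 → posterior Normal(-361/444, 24/185)

k = 2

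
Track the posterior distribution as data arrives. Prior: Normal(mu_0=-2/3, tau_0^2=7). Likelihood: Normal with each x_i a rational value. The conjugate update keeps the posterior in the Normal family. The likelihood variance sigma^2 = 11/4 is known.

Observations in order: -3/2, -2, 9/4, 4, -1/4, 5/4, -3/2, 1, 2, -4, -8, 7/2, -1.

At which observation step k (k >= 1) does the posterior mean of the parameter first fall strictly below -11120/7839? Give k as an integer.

obs 1: x=-3/2 → posterior Normal(-148/117, 77/39)
obs 2: x=-2 → posterior Normal(-316/201, 77/67)
obs 3: x=9/4 → posterior Normal(-127/285, 77/95)
obs 4: x=4 → posterior Normal(209/369, 77/123)
obs 5: x=-1/4 → posterior Normal(188/453, 77/151)
obs 6: x=5/4 → posterior Normal(293/537, 77/179)
obs 7: x=-3/2 → posterior Normal(167/621, 77/207)
obs 8: x=1 → posterior Normal(251/705, 77/235)
obs 9: x=2 → posterior Normal(419/789, 77/263)
obs 10: x=-4 → posterior Normal(83/873, 77/291)
obs 11: x=-8 → posterior Normal(-589/957, 7/29)
obs 12: x=7/2 → posterior Normal(-295/1041, 77/347)
obs 13: x=-1 → posterior Normal(-379/1125, 77/375)

k = 2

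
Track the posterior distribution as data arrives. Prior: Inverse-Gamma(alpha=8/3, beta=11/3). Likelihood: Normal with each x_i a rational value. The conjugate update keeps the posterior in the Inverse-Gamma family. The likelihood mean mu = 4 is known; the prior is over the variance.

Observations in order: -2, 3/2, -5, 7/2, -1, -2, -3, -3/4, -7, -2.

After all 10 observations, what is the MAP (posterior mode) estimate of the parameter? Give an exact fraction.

20179/832

obs 1: x=-2 → posterior Inverse-Gamma(19/6, 65/3)
obs 2: x=3/2 → posterior Inverse-Gamma(11/3, 595/24)
obs 3: x=-5 → posterior Inverse-Gamma(25/6, 1567/24)
obs 4: x=7/2 → posterior Inverse-Gamma(14/3, 785/12)
obs 5: x=-1 → posterior Inverse-Gamma(31/6, 935/12)
obs 6: x=-2 → posterior Inverse-Gamma(17/3, 1151/12)
obs 7: x=-3 → posterior Inverse-Gamma(37/6, 1445/12)
obs 8: x=-3/4 → posterior Inverse-Gamma(20/3, 12643/96)
obs 9: x=-7 → posterior Inverse-Gamma(43/6, 18451/96)
obs 10: x=-2 → posterior Inverse-Gamma(23/3, 20179/96)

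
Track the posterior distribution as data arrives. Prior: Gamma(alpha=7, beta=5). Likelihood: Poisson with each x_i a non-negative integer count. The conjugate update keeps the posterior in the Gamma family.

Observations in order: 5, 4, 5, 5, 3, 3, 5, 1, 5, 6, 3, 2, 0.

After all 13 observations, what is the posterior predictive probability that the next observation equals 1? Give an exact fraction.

obs 1: x=5 → posterior Gamma(12, 6)
obs 2: x=4 → posterior Gamma(16, 7)
obs 3: x=5 → posterior Gamma(21, 8)
obs 4: x=5 → posterior Gamma(26, 9)
obs 5: x=3 → posterior Gamma(29, 10)
obs 6: x=3 → posterior Gamma(32, 11)
obs 7: x=5 → posterior Gamma(37, 12)
obs 8: x=1 → posterior Gamma(38, 13)
obs 9: x=5 → posterior Gamma(43, 14)
obs 10: x=6 → posterior Gamma(49, 15)
obs 11: x=3 → posterior Gamma(52, 16)
obs 12: x=2 → posterior Gamma(54, 17)
obs 13: x=0 → posterior Gamma(54, 18)

3289342038134664699166205274316566508750082587060675695887555594551296/21451025166995254149858876344653692285151317490817439630771066475687099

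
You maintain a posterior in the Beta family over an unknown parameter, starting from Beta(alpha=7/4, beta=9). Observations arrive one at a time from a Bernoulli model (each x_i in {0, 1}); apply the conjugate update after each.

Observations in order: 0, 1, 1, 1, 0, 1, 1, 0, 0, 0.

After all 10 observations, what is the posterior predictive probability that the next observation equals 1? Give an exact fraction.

obs 1: x=0 → posterior Beta(7/4, 10)
obs 2: x=1 → posterior Beta(11/4, 10)
obs 3: x=1 → posterior Beta(15/4, 10)
obs 4: x=1 → posterior Beta(19/4, 10)
obs 5: x=0 → posterior Beta(19/4, 11)
obs 6: x=1 → posterior Beta(23/4, 11)
obs 7: x=1 → posterior Beta(27/4, 11)
obs 8: x=0 → posterior Beta(27/4, 12)
obs 9: x=0 → posterior Beta(27/4, 13)
obs 10: x=0 → posterior Beta(27/4, 14)

27/83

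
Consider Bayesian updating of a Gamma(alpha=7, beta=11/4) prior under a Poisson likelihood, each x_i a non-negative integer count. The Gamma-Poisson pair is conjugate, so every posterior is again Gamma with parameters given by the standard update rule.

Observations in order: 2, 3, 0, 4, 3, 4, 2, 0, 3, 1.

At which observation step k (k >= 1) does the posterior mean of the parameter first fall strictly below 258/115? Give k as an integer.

obs 1: x=2 → posterior Gamma(9, 15/4)
obs 2: x=3 → posterior Gamma(12, 19/4)
obs 3: x=0 → posterior Gamma(12, 23/4)
obs 4: x=4 → posterior Gamma(16, 27/4)
obs 5: x=3 → posterior Gamma(19, 31/4)
obs 6: x=4 → posterior Gamma(23, 35/4)
obs 7: x=2 → posterior Gamma(25, 39/4)
obs 8: x=0 → posterior Gamma(25, 43/4)
obs 9: x=3 → posterior Gamma(28, 47/4)
obs 10: x=1 → posterior Gamma(29, 51/4)

k = 3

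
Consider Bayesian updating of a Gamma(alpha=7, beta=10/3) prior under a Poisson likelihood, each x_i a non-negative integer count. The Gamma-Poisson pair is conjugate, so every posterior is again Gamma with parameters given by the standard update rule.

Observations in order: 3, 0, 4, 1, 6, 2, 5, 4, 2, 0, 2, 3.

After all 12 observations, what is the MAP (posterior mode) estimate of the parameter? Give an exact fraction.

57/23

obs 1: x=3 → posterior Gamma(10, 13/3)
obs 2: x=0 → posterior Gamma(10, 16/3)
obs 3: x=4 → posterior Gamma(14, 19/3)
obs 4: x=1 → posterior Gamma(15, 22/3)
obs 5: x=6 → posterior Gamma(21, 25/3)
obs 6: x=2 → posterior Gamma(23, 28/3)
obs 7: x=5 → posterior Gamma(28, 31/3)
obs 8: x=4 → posterior Gamma(32, 34/3)
obs 9: x=2 → posterior Gamma(34, 37/3)
obs 10: x=0 → posterior Gamma(34, 40/3)
obs 11: x=2 → posterior Gamma(36, 43/3)
obs 12: x=3 → posterior Gamma(39, 46/3)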